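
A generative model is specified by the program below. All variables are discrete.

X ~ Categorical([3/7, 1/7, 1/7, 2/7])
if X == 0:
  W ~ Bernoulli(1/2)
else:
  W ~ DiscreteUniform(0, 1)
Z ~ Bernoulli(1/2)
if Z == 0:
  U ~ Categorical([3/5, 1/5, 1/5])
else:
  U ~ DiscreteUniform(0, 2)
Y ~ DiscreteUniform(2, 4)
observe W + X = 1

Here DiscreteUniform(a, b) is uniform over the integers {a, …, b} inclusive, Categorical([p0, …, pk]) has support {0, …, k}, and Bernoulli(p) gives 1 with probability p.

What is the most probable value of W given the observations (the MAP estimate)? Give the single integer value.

argmax_v P(W = v | obs) = 1

Enumerate traces; 36 have nonzero weight after conditioning:
  (X=0, W=1, Z=0, U=0, Y=2) weight 3/140
  (X=0, W=1, Z=0, U=0, Y=3) weight 3/140
  (X=0, W=1, Z=0, U=0, Y=4) weight 3/140
  (X=0, W=1, Z=0, U=1, Y=2) weight 1/140
  (X=0, W=1, Z=0, U=1, Y=3) weight 1/140
  (X=0, W=1, Z=0, U=1, Y=4) weight 1/140
  (X=0, W=1, Z=0, U=2, Y=2) weight 1/140
  (X=0, W=1, Z=0, U=2, Y=3) weight 1/140
  (X=1, W=0, Z=0, U=0, Y=2) weight 1/140
  … 27 more
Group by W:
  weight(W=0) = 1/14
  weight(W=1) = 3/14
Total weight = 1/14 + 3/14 = 2/7
P(W=0 | obs) = 1/14 / 2/7 = 1/4
P(W=1 | obs) = 3/14 / 2/7 = 3/4
argmax = 1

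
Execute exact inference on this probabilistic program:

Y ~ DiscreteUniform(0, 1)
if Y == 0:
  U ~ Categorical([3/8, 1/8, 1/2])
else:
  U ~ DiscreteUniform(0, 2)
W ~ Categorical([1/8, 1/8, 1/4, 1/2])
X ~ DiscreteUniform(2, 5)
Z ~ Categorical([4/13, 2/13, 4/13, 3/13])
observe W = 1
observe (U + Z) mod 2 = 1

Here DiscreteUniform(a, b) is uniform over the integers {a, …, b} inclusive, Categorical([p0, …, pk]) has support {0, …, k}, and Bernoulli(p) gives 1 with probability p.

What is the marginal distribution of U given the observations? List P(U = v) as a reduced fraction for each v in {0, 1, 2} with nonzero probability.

P(U=0) = 85/273, P(U=1) = 88/273, P(U=2) = 100/273

Enumerate traces; 48 have nonzero weight after conditioning:
  (Y=0, U=0, W=1, X=2, Z=1) weight 3/3328
  (Y=0, U=0, W=1, X=2, Z=3) weight 9/6656
  (Y=0, U=0, W=1, X=3, Z=1) weight 3/3328
  (Y=0, U=0, W=1, X=3, Z=3) weight 9/6656
  (Y=0, U=0, W=1, X=4, Z=1) weight 3/3328
  (Y=0, U=0, W=1, X=4, Z=3) weight 9/6656
  (Y=0, U=0, W=1, X=5, Z=1) weight 3/3328
  (Y=0, U=0, W=1, X=5, Z=3) weight 9/6656
  (Y=0, U=1, W=1, X=2, Z=0) weight 1/1664
  (Y=0, U=2, W=1, X=2, Z=1) weight 1/832
  … 38 more
Group by U:
  weight(U=0) = 85/4992
  weight(U=1) = 11/624
  weight(U=2) = 25/1248
Total weight = 85/4992 + 11/624 + 25/1248 = 7/128
P(U=0 | obs) = 85/4992 / 7/128 = 85/273
P(U=1 | obs) = 11/624 / 7/128 = 88/273
P(U=2 | obs) = 25/1248 / 7/128 = 100/273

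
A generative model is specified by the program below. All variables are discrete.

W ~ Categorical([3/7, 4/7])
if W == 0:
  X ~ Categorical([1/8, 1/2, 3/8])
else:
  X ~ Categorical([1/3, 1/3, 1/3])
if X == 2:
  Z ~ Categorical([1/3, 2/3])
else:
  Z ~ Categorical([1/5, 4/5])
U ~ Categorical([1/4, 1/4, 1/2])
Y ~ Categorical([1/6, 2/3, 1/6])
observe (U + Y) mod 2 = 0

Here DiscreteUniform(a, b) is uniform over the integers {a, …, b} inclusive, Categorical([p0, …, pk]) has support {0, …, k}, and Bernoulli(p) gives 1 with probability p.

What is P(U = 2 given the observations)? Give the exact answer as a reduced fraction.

Enumerate traces; 60 have nonzero weight after conditioning:
  (W=0, X=0, Z=0, U=0, Y=0) weight 1/2240
  (W=0, X=0, Z=0, U=0, Y=2) weight 1/2240
  (W=0, X=0, Z=0, U=1, Y=1) weight 1/560
  (W=0, X=0, Z=0, U=2, Y=0) weight 1/1120
  (W=0, X=0, Z=0, U=2, Y=2) weight 1/1120
  (W=0, X=0, Z=1, U=0, Y=0) weight 1/560
  (W=0, X=0, Z=1, U=0, Y=2) weight 1/560
  (W=0, X=0, Z=1, U=1, Y=1) weight 1/140
  … 52 more
Group by U:
  weight(U=0) = 1/12
  weight(U=1) = 1/6
  weight(U=2) = 1/6
Total weight = 1/12 + 1/6 + 1/6 = 5/12
P(U=0 | obs) = 1/12 / 5/12 = 1/5
P(U=1 | obs) = 1/6 / 5/12 = 2/5
P(U=2 | obs) = 1/6 / 5/12 = 2/5

P(U = 2 | obs) = 2/5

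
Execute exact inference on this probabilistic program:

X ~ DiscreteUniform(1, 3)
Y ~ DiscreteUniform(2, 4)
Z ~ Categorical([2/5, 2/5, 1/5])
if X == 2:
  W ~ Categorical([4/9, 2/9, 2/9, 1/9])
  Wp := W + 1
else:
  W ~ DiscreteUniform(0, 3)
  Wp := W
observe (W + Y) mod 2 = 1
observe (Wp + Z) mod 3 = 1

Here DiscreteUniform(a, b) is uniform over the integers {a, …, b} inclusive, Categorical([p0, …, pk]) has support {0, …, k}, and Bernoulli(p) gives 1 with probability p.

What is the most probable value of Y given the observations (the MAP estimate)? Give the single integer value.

Enumerate traces; 18 have nonzero weight after conditioning:
  (X=1, Y=2, Z=0, W=1) weight 1/90
  (X=1, Y=2, Z=1, W=3) weight 1/90
  (X=1, Y=3, Z=1, W=0) weight 1/90
  (X=1, Y=3, Z=2, W=2) weight 1/180
  (X=1, Y=4, Z=0, W=1) weight 1/90
  (X=1, Y=4, Z=1, W=3) weight 1/90
  (X=2, Y=2, Z=0, W=3) weight 2/405
  (X=2, Y=2, Z=2, W=1) weight 2/405
  … 10 more
Group by Y:
  weight(Y=2) = 22/405
  weight(Y=3) = 17/270
  weight(Y=4) = 22/405
Total weight = 22/405 + 17/270 + 22/405 = 139/810
P(Y=2 | obs) = 22/405 / 139/810 = 44/139
P(Y=3 | obs) = 17/270 / 139/810 = 51/139
P(Y=4 | obs) = 22/405 / 139/810 = 44/139
argmax = 3

argmax_v P(Y = v | obs) = 3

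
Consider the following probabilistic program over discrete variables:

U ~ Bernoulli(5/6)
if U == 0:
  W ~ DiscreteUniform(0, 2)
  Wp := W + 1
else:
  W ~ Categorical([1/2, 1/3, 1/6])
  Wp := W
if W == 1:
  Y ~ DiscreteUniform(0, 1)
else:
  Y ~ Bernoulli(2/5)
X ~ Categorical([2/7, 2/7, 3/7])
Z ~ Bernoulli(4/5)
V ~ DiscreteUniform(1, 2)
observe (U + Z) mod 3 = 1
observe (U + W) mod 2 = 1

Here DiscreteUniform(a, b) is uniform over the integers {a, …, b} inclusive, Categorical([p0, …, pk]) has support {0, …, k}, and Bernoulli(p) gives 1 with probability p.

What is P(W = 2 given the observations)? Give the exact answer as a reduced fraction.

P(W = 2 | obs) = 5/28

Enumerate traces; 36 have nonzero weight after conditioning:
  (U=0, W=1, Y=0, X=0, Z=1, V=1) weight 1/315
  (U=0, W=1, Y=0, X=0, Z=1, V=2) weight 1/315
  (U=0, W=1, Y=0, X=1, Z=1, V=1) weight 1/315
  (U=0, W=1, Y=0, X=1, Z=1, V=2) weight 1/315
  (U=0, W=1, Y=0, X=2, Z=1, V=1) weight 1/210
  (U=0, W=1, Y=0, X=2, Z=1, V=2) weight 1/210
  (U=0, W=1, Y=1, X=0, Z=1, V=1) weight 1/315
  (U=0, W=1, Y=1, X=0, Z=1, V=2) weight 1/315
  (U=1, W=0, Y=0, X=0, Z=0, V=1) weight 1/140
  (U=1, W=2, Y=0, X=0, Z=0, V=1) weight 1/420
  … 26 more
Group by W:
  weight(W=0) = 1/12
  weight(W=1) = 2/45
  weight(W=2) = 1/36
Total weight = 1/12 + 2/45 + 1/36 = 7/45
P(W=0 | obs) = 1/12 / 7/45 = 15/28
P(W=1 | obs) = 2/45 / 7/45 = 2/7
P(W=2 | obs) = 1/36 / 7/45 = 5/28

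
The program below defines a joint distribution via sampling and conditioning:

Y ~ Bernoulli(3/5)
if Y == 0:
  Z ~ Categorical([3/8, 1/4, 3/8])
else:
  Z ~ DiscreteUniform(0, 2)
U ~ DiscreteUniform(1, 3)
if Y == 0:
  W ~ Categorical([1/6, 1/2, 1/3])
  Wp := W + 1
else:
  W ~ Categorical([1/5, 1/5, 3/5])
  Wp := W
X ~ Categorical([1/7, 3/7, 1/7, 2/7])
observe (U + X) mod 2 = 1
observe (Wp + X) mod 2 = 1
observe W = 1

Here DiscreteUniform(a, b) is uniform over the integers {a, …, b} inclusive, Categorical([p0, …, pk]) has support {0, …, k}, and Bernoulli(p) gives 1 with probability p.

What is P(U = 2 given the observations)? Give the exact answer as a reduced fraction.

Enumerate traces; 18 have nonzero weight after conditioning:
  (Y=0, Z=0, U=2, W=1, X=1) weight 3/280
  (Y=0, Z=0, U=2, W=1, X=3) weight 1/140
  (Y=0, Z=1, U=2, W=1, X=1) weight 1/140
  (Y=0, Z=1, U=2, W=1, X=3) weight 1/210
  (Y=0, Z=2, U=2, W=1, X=1) weight 3/280
  (Y=0, Z=2, U=2, W=1, X=3) weight 1/140
  (Y=1, Z=0, U=1, W=1, X=0) weight 1/525
  (Y=1, Z=0, U=1, W=1, X=2) weight 1/525
  (Y=1, Z=0, U=3, W=1, X=0) weight 1/525
  … 9 more
Group by U:
  weight(U=1) = 2/175
  weight(U=2) = 1/21
  weight(U=3) = 2/175
Total weight = 2/175 + 1/21 + 2/175 = 37/525
P(U=1 | obs) = 2/175 / 37/525 = 6/37
P(U=2 | obs) = 1/21 / 37/525 = 25/37
P(U=3 | obs) = 2/175 / 37/525 = 6/37

P(U = 2 | obs) = 25/37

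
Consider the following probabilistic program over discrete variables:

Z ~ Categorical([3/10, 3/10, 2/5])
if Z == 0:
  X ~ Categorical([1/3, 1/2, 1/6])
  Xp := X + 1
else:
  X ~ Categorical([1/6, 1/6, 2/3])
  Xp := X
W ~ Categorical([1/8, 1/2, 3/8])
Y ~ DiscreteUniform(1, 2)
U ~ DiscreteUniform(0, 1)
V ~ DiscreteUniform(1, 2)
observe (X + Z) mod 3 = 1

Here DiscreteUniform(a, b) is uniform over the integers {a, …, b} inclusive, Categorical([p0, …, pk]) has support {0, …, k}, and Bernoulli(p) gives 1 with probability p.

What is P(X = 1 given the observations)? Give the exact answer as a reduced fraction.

P(X = 1 | obs) = 9/28

Enumerate traces; 72 have nonzero weight after conditioning:
  (Z=0, X=1, W=0, Y=1, U=0, V=1) weight 3/1280
  (Z=0, X=1, W=0, Y=1, U=0, V=2) weight 3/1280
  (Z=0, X=1, W=0, Y=1, U=1, V=1) weight 3/1280
  (Z=0, X=1, W=0, Y=1, U=1, V=2) weight 3/1280
  (Z=0, X=1, W=0, Y=2, U=0, V=1) weight 3/1280
  (Z=0, X=1, W=0, Y=2, U=0, V=2) weight 3/1280
  (Z=0, X=1, W=0, Y=2, U=1, V=1) weight 3/1280
  (Z=0, X=1, W=0, Y=2, U=1, V=2) weight 3/1280
  (Z=1, X=0, W=0, Y=1, U=0, V=1) weight 1/1280
  (Z=2, X=2, W=0, Y=1, U=0, V=1) weight 1/240
  … 62 more
Group by X:
  weight(X=0) = 1/20
  weight(X=1) = 3/20
  weight(X=2) = 4/15
Total weight = 1/20 + 3/20 + 4/15 = 7/15
P(X=0 | obs) = 1/20 / 7/15 = 3/28
P(X=1 | obs) = 3/20 / 7/15 = 9/28
P(X=2 | obs) = 4/15 / 7/15 = 4/7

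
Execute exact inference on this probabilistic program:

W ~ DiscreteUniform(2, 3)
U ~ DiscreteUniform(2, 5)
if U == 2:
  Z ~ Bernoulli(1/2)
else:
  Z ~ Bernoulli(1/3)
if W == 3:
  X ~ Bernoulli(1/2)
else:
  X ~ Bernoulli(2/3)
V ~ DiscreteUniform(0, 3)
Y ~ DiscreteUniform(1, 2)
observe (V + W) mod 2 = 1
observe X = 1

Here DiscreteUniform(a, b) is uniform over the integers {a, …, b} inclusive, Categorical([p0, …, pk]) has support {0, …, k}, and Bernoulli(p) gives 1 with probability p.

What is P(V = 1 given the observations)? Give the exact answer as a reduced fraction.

P(V = 1 | obs) = 2/7

Enumerate traces; 64 have nonzero weight after conditioning:
  (W=2, U=2, Z=0, X=1, V=1, Y=1) weight 1/192
  (W=2, U=2, Z=0, X=1, V=1, Y=2) weight 1/192
  (W=2, U=2, Z=0, X=1, V=3, Y=1) weight 1/192
  (W=2, U=2, Z=0, X=1, V=3, Y=2) weight 1/192
  (W=2, U=2, Z=1, X=1, V=1, Y=1) weight 1/192
  (W=2, U=2, Z=1, X=1, V=1, Y=2) weight 1/192
  (W=2, U=2, Z=1, X=1, V=3, Y=1) weight 1/192
  (W=2, U=2, Z=1, X=1, V=3, Y=2) weight 1/192
  (W=3, U=2, Z=0, X=1, V=0, Y=1) weight 1/256
  (W=3, U=2, Z=0, X=1, V=2, Y=1) weight 1/256
  … 54 more
Group by V:
  weight(V=0) = 1/16
  weight(V=1) = 1/12
  weight(V=2) = 1/16
  weight(V=3) = 1/12
Total weight = 1/16 + 1/12 + 1/16 + 1/12 = 7/24
P(V=0 | obs) = 1/16 / 7/24 = 3/14
P(V=1 | obs) = 1/12 / 7/24 = 2/7
P(V=2 | obs) = 1/16 / 7/24 = 3/14
P(V=3 | obs) = 1/12 / 7/24 = 2/7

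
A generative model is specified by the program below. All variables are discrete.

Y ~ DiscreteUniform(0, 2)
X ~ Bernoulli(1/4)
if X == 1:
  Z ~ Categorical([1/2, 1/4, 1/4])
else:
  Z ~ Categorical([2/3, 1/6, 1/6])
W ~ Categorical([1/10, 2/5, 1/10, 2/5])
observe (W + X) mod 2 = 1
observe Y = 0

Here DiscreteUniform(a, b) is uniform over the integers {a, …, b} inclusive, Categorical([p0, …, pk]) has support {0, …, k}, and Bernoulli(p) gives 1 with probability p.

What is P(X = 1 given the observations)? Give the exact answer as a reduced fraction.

Enumerate traces; 12 have nonzero weight after conditioning:
  (Y=0, X=0, Z=0, W=1) weight 1/15
  (Y=0, X=0, Z=0, W=3) weight 1/15
  (Y=0, X=0, Z=1, W=1) weight 1/60
  (Y=0, X=0, Z=1, W=3) weight 1/60
  (Y=0, X=0, Z=2, W=1) weight 1/60
  (Y=0, X=0, Z=2, W=3) weight 1/60
  (Y=0, X=1, Z=0, W=0) weight 1/240
  (Y=0, X=1, Z=0, W=2) weight 1/240
  … 4 more
Group by X:
  weight(X=0) = 1/5
  weight(X=1) = 1/60
Total weight = 1/5 + 1/60 = 13/60
P(X=0 | obs) = 1/5 / 13/60 = 12/13
P(X=1 | obs) = 1/60 / 13/60 = 1/13

P(X = 1 | obs) = 1/13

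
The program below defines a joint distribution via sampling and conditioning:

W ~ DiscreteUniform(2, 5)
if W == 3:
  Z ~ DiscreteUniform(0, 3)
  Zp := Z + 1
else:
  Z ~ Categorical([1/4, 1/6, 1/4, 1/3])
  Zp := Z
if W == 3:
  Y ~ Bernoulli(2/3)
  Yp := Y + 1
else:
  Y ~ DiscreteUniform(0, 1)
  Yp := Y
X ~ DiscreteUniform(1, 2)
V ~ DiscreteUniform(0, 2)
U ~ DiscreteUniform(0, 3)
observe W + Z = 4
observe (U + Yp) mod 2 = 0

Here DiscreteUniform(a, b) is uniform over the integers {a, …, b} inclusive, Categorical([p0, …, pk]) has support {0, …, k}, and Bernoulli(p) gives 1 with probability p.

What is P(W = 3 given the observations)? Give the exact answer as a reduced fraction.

P(W = 3 | obs) = 1/3

Enumerate traces; 72 have nonzero weight after conditioning:
  (W=2, Z=2, Y=0, X=1, V=0, U=0) weight 1/768
  (W=2, Z=2, Y=0, X=1, V=0, U=2) weight 1/768
  (W=2, Z=2, Y=0, X=1, V=1, U=0) weight 1/768
  (W=2, Z=2, Y=0, X=1, V=1, U=2) weight 1/768
  (W=2, Z=2, Y=0, X=1, V=2, U=0) weight 1/768
  (W=2, Z=2, Y=0, X=1, V=2, U=2) weight 1/768
  (W=2, Z=2, Y=0, X=2, V=0, U=0) weight 1/768
  (W=2, Z=2, Y=0, X=2, V=0, U=2) weight 1/768
  (W=3, Z=1, Y=0, X=1, V=0, U=1) weight 1/1152
  (W=4, Z=0, Y=0, X=1, V=0, U=0) weight 1/768
  … 62 more
Group by W:
  weight(W=2) = 1/32
  weight(W=3) = 1/32
  weight(W=4) = 1/32
Total weight = 1/32 + 1/32 + 1/32 = 3/32
P(W=2 | obs) = 1/32 / 3/32 = 1/3
P(W=3 | obs) = 1/32 / 3/32 = 1/3
P(W=4 | obs) = 1/32 / 3/32 = 1/3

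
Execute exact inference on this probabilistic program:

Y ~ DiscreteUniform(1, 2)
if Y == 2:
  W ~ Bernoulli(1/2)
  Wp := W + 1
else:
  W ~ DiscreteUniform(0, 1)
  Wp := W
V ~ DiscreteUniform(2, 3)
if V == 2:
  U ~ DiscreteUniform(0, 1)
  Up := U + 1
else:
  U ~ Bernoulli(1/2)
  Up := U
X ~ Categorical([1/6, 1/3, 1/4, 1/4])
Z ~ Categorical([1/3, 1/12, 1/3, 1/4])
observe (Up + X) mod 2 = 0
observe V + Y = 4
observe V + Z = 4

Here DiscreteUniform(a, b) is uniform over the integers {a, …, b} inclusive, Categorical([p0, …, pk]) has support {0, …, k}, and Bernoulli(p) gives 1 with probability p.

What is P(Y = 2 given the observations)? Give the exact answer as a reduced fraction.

Enumerate traces; 16 have nonzero weight after conditioning:
  (Y=1, W=0, V=3, U=0, X=0, Z=1) weight 1/1152
  (Y=1, W=0, V=3, U=0, X=2, Z=1) weight 1/768
  (Y=1, W=0, V=3, U=1, X=1, Z=1) weight 1/576
  (Y=1, W=0, V=3, U=1, X=3, Z=1) weight 1/768
  (Y=1, W=1, V=3, U=0, X=0, Z=1) weight 1/1152
  (Y=1, W=1, V=3, U=0, X=2, Z=1) weight 1/768
  (Y=1, W=1, V=3, U=1, X=1, Z=1) weight 1/576
  (Y=1, W=1, V=3, U=1, X=3, Z=1) weight 1/768
  (Y=2, W=0, V=2, U=0, X=1, Z=2) weight 1/144
  … 7 more
Group by Y:
  weight(Y=1) = 1/96
  weight(Y=2) = 1/24
Total weight = 1/96 + 1/24 = 5/96
P(Y=1 | obs) = 1/96 / 5/96 = 1/5
P(Y=2 | obs) = 1/24 / 5/96 = 4/5

P(Y = 2 | obs) = 4/5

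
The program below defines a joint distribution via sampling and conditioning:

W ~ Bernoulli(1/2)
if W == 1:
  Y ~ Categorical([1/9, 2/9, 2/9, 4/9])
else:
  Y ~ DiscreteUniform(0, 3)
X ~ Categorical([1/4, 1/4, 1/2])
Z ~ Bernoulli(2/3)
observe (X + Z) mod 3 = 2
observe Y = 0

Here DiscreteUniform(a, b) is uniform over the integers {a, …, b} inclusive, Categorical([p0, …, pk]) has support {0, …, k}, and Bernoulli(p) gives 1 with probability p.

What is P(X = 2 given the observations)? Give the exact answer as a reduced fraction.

Enumerate traces; 4 have nonzero weight after conditioning:
  (W=0, Y=0, X=1, Z=1) weight 1/48
  (W=0, Y=0, X=2, Z=0) weight 1/48
  (W=1, Y=0, X=1, Z=1) weight 1/108
  (W=1, Y=0, X=2, Z=0) weight 1/108
Group by X:
  weight(X=1) = 13/432
  weight(X=2) = 13/432
Total weight = 13/432 + 13/432 = 13/216
P(X=1 | obs) = 13/432 / 13/216 = 1/2
P(X=2 | obs) = 13/432 / 13/216 = 1/2

P(X = 2 | obs) = 1/2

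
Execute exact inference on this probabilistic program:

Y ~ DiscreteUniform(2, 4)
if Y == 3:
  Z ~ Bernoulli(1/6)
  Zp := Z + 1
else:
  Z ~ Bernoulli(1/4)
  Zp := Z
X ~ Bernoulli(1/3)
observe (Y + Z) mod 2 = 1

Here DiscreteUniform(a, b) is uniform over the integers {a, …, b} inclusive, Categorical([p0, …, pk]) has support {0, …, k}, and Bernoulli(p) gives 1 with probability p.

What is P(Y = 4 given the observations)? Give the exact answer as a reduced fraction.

Enumerate traces; 6 have nonzero weight after conditioning:
  (Y=2, Z=1, X=0) weight 1/18
  (Y=2, Z=1, X=1) weight 1/36
  (Y=3, Z=0, X=0) weight 5/27
  (Y=3, Z=0, X=1) weight 5/54
  (Y=4, Z=1, X=0) weight 1/18
  (Y=4, Z=1, X=1) weight 1/36
Group by Y:
  weight(Y=2) = 1/12
  weight(Y=3) = 5/18
  weight(Y=4) = 1/12
Total weight = 1/12 + 5/18 + 1/12 = 4/9
P(Y=2 | obs) = 1/12 / 4/9 = 3/16
P(Y=3 | obs) = 5/18 / 4/9 = 5/8
P(Y=4 | obs) = 1/12 / 4/9 = 3/16

P(Y = 4 | obs) = 3/16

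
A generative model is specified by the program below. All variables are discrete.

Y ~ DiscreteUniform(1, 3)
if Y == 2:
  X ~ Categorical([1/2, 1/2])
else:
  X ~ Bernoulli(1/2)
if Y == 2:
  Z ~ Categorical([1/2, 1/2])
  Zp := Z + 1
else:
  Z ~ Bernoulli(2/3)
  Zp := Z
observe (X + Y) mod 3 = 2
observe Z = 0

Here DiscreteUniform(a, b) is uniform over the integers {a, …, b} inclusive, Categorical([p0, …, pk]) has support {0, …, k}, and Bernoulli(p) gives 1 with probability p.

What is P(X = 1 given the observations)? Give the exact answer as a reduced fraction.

P(X = 1 | obs) = 2/5

Enumerate traces; 2 have nonzero weight after conditioning:
  (Y=1, X=1, Z=0) weight 1/18
  (Y=2, X=0, Z=0) weight 1/12
Group by X:
  weight(X=0) = 1/12
  weight(X=1) = 1/18
Total weight = 1/12 + 1/18 = 5/36
P(X=0 | obs) = 1/12 / 5/36 = 3/5
P(X=1 | obs) = 1/18 / 5/36 = 2/5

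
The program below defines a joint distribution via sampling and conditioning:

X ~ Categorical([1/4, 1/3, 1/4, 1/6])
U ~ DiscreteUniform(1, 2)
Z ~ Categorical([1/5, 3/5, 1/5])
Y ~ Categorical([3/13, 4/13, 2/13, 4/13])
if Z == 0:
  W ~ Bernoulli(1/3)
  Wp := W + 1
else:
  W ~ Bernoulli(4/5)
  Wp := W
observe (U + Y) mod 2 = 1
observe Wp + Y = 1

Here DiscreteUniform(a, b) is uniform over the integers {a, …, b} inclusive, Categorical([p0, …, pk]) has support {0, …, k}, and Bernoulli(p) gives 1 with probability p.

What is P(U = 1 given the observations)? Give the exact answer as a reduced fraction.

P(U = 1 | obs) = 29/37

Enumerate traces; 20 have nonzero weight after conditioning:
  (X=0, U=1, Z=0, Y=0, W=0) weight 1/260
  (X=0, U=1, Z=1, Y=0, W=1) weight 9/650
  (X=0, U=1, Z=2, Y=0, W=1) weight 3/650
  (X=0, U=2, Z=1, Y=1, W=0) weight 3/650
  (X=0, U=2, Z=2, Y=1, W=0) weight 1/650
  (X=1, U=1, Z=0, Y=0, W=0) weight 1/195
  (X=1, U=1, Z=1, Y=0, W=1) weight 6/325
  (X=1, U=1, Z=2, Y=0, W=1) weight 2/325
  … 12 more
Group by U:
  weight(U=1) = 29/325
  weight(U=2) = 8/325
Total weight = 29/325 + 8/325 = 37/325
P(U=1 | obs) = 29/325 / 37/325 = 29/37
P(U=2 | obs) = 8/325 / 37/325 = 8/37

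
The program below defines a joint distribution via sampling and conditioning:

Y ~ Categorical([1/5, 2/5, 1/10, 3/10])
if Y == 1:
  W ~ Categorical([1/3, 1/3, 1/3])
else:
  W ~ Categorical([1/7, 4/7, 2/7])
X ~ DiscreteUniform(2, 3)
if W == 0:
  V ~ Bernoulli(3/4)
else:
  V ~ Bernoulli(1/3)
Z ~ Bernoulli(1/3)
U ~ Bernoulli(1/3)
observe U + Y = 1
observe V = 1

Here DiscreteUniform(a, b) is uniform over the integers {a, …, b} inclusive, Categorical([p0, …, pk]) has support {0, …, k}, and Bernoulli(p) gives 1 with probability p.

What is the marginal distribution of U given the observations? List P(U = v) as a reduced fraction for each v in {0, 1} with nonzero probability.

Enumerate traces; 24 have nonzero weight after conditioning:
  (Y=0, W=0, X=2, V=1, Z=0, U=1) weight 1/420
  (Y=0, W=0, X=2, V=1, Z=1, U=1) weight 1/840
  (Y=0, W=0, X=3, V=1, Z=0, U=1) weight 1/420
  (Y=0, W=0, X=3, V=1, Z=1, U=1) weight 1/840
  (Y=0, W=1, X=2, V=1, Z=0, U=1) weight 4/945
  (Y=0, W=1, X=2, V=1, Z=1, U=1) weight 2/945
  (Y=0, W=1, X=3, V=1, Z=0, U=1) weight 4/945
  (Y=0, W=1, X=3, V=1, Z=1, U=1) weight 2/945
  (Y=1, W=0, X=2, V=1, Z=0, U=0) weight 1/45
  … 15 more
Group by U:
  weight(U=0) = 17/135
  weight(U=1) = 11/420
Total weight = 17/135 + 11/420 = 115/756
P(U=0 | obs) = 17/135 / 115/756 = 476/575
P(U=1 | obs) = 11/420 / 115/756 = 99/575

P(U=0) = 476/575, P(U=1) = 99/575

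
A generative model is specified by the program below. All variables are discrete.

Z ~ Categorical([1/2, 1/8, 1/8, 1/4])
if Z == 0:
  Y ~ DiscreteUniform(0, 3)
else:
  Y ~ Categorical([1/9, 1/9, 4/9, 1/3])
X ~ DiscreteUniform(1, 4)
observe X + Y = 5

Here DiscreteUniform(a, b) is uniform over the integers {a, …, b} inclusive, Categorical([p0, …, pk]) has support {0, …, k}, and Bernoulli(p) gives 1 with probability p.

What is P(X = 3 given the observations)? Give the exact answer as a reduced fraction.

P(X = 3 | obs) = 25/59

Enumerate traces; 12 have nonzero weight after conditioning:
  (Z=0, Y=1, X=4) weight 1/32
  (Z=0, Y=2, X=3) weight 1/32
  (Z=0, Y=3, X=2) weight 1/32
  (Z=1, Y=1, X=4) weight 1/288
  (Z=1, Y=2, X=3) weight 1/72
  (Z=1, Y=3, X=2) weight 1/96
  (Z=2, Y=1, X=4) weight 1/288
  (Z=2, Y=2, X=3) weight 1/72
  … 4 more
Group by X:
  weight(X=2) = 7/96
  weight(X=3) = 25/288
  weight(X=4) = 13/288
Total weight = 7/96 + 25/288 + 13/288 = 59/288
P(X=2 | obs) = 7/96 / 59/288 = 21/59
P(X=3 | obs) = 25/288 / 59/288 = 25/59
P(X=4 | obs) = 13/288 / 59/288 = 13/59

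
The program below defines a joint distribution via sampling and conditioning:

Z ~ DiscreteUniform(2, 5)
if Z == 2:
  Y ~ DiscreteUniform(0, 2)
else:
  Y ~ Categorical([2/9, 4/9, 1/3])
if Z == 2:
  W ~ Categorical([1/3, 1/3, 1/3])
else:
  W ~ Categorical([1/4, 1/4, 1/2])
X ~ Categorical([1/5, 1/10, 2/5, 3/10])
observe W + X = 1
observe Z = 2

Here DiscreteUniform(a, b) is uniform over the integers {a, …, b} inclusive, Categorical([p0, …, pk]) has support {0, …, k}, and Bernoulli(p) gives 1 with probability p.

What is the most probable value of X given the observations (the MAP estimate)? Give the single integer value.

argmax_v P(X = v | obs) = 0

Enumerate traces; 6 have nonzero weight after conditioning:
  (Z=2, Y=0, W=0, X=1) weight 1/360
  (Z=2, Y=0, W=1, X=0) weight 1/180
  (Z=2, Y=1, W=0, X=1) weight 1/360
  (Z=2, Y=1, W=1, X=0) weight 1/180
  (Z=2, Y=2, W=0, X=1) weight 1/360
  (Z=2, Y=2, W=1, X=0) weight 1/180
Group by X:
  weight(X=0) = 1/60
  weight(X=1) = 1/120
Total weight = 1/60 + 1/120 = 1/40
P(X=0 | obs) = 1/60 / 1/40 = 2/3
P(X=1 | obs) = 1/120 / 1/40 = 1/3
argmax = 0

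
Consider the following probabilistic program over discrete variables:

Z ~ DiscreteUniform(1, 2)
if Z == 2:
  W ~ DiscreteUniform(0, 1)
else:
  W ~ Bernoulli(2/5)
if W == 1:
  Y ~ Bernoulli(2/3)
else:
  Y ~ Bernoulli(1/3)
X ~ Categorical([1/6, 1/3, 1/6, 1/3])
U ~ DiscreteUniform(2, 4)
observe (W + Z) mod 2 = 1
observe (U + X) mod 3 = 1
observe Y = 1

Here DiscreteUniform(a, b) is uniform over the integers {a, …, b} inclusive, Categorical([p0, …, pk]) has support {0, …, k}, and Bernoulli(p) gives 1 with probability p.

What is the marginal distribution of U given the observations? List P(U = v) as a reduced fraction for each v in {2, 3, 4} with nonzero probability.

Enumerate traces; 8 have nonzero weight after conditioning:
  (Z=1, W=0, Y=1, X=0, U=4) weight 1/180
  (Z=1, W=0, Y=1, X=1, U=3) weight 1/90
  (Z=1, W=0, Y=1, X=2, U=2) weight 1/180
  (Z=1, W=0, Y=1, X=3, U=4) weight 1/90
  (Z=2, W=1, Y=1, X=0, U=4) weight 1/108
  (Z=2, W=1, Y=1, X=1, U=3) weight 1/54
  (Z=2, W=1, Y=1, X=2, U=2) weight 1/108
  (Z=2, W=1, Y=1, X=3, U=4) weight 1/54
Group by U:
  weight(U=2) = 2/135
  weight(U=3) = 4/135
  weight(U=4) = 2/45
Total weight = 2/135 + 4/135 + 2/45 = 4/45
P(U=2 | obs) = 2/135 / 4/45 = 1/6
P(U=3 | obs) = 4/135 / 4/45 = 1/3
P(U=4 | obs) = 2/45 / 4/45 = 1/2

P(U=2) = 1/6, P(U=3) = 1/3, P(U=4) = 1/2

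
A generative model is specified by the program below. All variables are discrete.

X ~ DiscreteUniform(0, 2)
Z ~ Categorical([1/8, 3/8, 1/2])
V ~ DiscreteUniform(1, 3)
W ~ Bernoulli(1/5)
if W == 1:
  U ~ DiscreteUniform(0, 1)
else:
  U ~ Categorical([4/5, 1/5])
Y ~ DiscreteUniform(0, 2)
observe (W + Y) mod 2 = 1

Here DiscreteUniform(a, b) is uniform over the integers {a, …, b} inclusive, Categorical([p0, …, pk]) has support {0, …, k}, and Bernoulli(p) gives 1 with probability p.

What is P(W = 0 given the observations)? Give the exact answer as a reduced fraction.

Enumerate traces; 162 have nonzero weight after conditioning:
  (X=0, Z=0, V=1, W=0, U=0, Y=1) weight 2/675
  (X=0, Z=0, V=1, W=0, U=1, Y=1) weight 1/1350
  (X=0, Z=0, V=1, W=1, U=0, Y=0) weight 1/2160
  (X=0, Z=0, V=1, W=1, U=0, Y=2) weight 1/2160
  (X=0, Z=0, V=1, W=1, U=1, Y=0) weight 1/2160
  (X=0, Z=0, V=1, W=1, U=1, Y=2) weight 1/2160
  (X=0, Z=0, V=2, W=0, U=0, Y=1) weight 2/675
  (X=0, Z=0, V=2, W=0, U=1, Y=1) weight 1/1350
  … 154 more
Group by W:
  weight(W=0) = 4/15
  weight(W=1) = 2/15
Total weight = 4/15 + 2/15 = 2/5
P(W=0 | obs) = 4/15 / 2/5 = 2/3
P(W=1 | obs) = 2/15 / 2/5 = 1/3

P(W = 0 | obs) = 2/3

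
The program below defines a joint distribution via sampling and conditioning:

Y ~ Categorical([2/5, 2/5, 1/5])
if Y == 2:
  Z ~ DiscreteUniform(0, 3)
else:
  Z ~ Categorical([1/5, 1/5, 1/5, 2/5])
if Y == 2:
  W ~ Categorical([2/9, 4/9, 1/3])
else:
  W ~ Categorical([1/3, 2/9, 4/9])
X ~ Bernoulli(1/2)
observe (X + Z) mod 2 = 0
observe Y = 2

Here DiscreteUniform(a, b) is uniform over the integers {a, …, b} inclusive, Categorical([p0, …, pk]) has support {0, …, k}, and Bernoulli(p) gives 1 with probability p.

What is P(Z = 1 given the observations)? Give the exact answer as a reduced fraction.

Enumerate traces; 12 have nonzero weight after conditioning:
  (Y=2, Z=0, W=0, X=0) weight 1/180
  (Y=2, Z=0, W=1, X=0) weight 1/90
  (Y=2, Z=0, W=2, X=0) weight 1/120
  (Y=2, Z=1, W=0, X=1) weight 1/180
  (Y=2, Z=1, W=1, X=1) weight 1/90
  (Y=2, Z=1, W=2, X=1) weight 1/120
  (Y=2, Z=2, W=0, X=0) weight 1/180
  (Y=2, Z=2, W=1, X=0) weight 1/90
  (Y=2, Z=3, W=0, X=1) weight 1/180
  … 3 more
Group by Z:
  weight(Z=0) = 1/40
  weight(Z=1) = 1/40
  weight(Z=2) = 1/40
  weight(Z=3) = 1/40
Total weight = 1/40 + 1/40 + 1/40 + 1/40 = 1/10
P(Z=0 | obs) = 1/40 / 1/10 = 1/4
P(Z=1 | obs) = 1/40 / 1/10 = 1/4
P(Z=2 | obs) = 1/40 / 1/10 = 1/4
P(Z=3 | obs) = 1/40 / 1/10 = 1/4

P(Z = 1 | obs) = 1/4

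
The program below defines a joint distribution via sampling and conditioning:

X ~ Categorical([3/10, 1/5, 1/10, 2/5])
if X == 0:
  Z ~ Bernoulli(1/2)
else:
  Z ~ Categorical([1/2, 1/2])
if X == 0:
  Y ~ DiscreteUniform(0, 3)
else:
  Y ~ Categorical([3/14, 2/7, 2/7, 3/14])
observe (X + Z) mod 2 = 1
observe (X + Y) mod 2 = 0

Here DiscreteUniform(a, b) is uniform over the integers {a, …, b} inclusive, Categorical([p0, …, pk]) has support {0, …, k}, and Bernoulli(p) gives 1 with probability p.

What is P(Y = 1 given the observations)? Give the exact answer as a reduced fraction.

Enumerate traces; 8 have nonzero weight after conditioning:
  (X=0, Z=1, Y=0) weight 3/80
  (X=0, Z=1, Y=2) weight 3/80
  (X=1, Z=0, Y=1) weight 1/35
  (X=1, Z=0, Y=3) weight 3/140
  (X=2, Z=1, Y=0) weight 3/280
  (X=2, Z=1, Y=2) weight 1/70
  (X=3, Z=0, Y=1) weight 2/35
  (X=3, Z=0, Y=3) weight 3/70
Group by Y:
  weight(Y=0) = 27/560
  weight(Y=1) = 3/35
  weight(Y=2) = 29/560
  weight(Y=3) = 9/140
Total weight = 27/560 + 3/35 + 29/560 + 9/140 = 1/4
P(Y=0 | obs) = 27/560 / 1/4 = 27/140
P(Y=1 | obs) = 3/35 / 1/4 = 12/35
P(Y=2 | obs) = 29/560 / 1/4 = 29/140
P(Y=3 | obs) = 9/140 / 1/4 = 9/35

P(Y = 1 | obs) = 12/35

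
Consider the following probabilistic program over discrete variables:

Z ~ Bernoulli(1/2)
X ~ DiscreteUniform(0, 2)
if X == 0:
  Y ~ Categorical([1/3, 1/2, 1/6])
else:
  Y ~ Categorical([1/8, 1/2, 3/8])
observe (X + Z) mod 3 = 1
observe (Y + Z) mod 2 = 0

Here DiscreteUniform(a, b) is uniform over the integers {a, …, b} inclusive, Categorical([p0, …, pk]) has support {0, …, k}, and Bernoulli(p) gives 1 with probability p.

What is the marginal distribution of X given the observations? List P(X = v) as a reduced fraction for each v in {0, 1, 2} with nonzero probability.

Enumerate traces; 3 have nonzero weight after conditioning:
  (Z=0, X=1, Y=0) weight 1/48
  (Z=0, X=1, Y=2) weight 1/16
  (Z=1, X=0, Y=1) weight 1/12
Group by X:
  weight(X=0) = 1/12
  weight(X=1) = 1/12
Total weight = 1/12 + 1/12 = 1/6
P(X=0 | obs) = 1/12 / 1/6 = 1/2
P(X=1 | obs) = 1/12 / 1/6 = 1/2

P(X=0) = 1/2, P(X=1) = 1/2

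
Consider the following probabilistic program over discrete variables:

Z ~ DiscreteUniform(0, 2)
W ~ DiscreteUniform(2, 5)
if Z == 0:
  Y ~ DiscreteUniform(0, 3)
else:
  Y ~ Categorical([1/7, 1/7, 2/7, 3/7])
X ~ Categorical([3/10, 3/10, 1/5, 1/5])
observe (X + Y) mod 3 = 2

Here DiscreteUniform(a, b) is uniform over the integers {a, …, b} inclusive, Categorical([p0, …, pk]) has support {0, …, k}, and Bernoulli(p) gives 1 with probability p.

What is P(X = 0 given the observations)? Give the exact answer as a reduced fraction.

Enumerate traces; 60 have nonzero weight after conditioning:
  (Z=0, W=2, Y=0, X=2) weight 1/240
  (Z=0, W=2, Y=1, X=1) weight 1/160
  (Z=0, W=2, Y=2, X=0) weight 1/160
  (Z=0, W=2, Y=2, X=3) weight 1/240
  (Z=0, W=2, Y=3, X=2) weight 1/240
  (Z=0, W=3, Y=0, X=2) weight 1/240
  (Z=0, W=3, Y=1, X=1) weight 1/160
  (Z=0, W=3, Y=2, X=0) weight 1/160
  … 52 more
Group by X:
  weight(X=0) = 23/280
  weight(X=1) = 3/56
  weight(X=2) = 23/210
  weight(X=3) = 23/420
Total weight = 23/280 + 3/56 + 23/210 + 23/420 = 3/10
P(X=0 | obs) = 23/280 / 3/10 = 23/84
P(X=1 | obs) = 3/56 / 3/10 = 5/28
P(X=2 | obs) = 23/210 / 3/10 = 23/63
P(X=3 | obs) = 23/420 / 3/10 = 23/126

P(X = 0 | obs) = 23/84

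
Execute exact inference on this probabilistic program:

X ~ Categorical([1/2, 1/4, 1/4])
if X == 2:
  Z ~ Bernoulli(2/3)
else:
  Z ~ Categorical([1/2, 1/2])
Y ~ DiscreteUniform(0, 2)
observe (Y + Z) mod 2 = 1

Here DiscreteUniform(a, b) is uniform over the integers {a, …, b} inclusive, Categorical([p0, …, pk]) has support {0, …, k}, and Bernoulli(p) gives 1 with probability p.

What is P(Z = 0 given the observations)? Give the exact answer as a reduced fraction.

P(Z = 0 | obs) = 11/37

Enumerate traces; 9 have nonzero weight after conditioning:
  (X=0, Z=0, Y=1) weight 1/12
  (X=0, Z=1, Y=0) weight 1/12
  (X=0, Z=1, Y=2) weight 1/12
  (X=1, Z=0, Y=1) weight 1/24
  (X=1, Z=1, Y=0) weight 1/24
  (X=1, Z=1, Y=2) weight 1/24
  (X=2, Z=0, Y=1) weight 1/36
  (X=2, Z=1, Y=0) weight 1/18
  … 1 more
Group by Z:
  weight(Z=0) = 11/72
  weight(Z=1) = 13/36
Total weight = 11/72 + 13/36 = 37/72
P(Z=0 | obs) = 11/72 / 37/72 = 11/37
P(Z=1 | obs) = 13/36 / 37/72 = 26/37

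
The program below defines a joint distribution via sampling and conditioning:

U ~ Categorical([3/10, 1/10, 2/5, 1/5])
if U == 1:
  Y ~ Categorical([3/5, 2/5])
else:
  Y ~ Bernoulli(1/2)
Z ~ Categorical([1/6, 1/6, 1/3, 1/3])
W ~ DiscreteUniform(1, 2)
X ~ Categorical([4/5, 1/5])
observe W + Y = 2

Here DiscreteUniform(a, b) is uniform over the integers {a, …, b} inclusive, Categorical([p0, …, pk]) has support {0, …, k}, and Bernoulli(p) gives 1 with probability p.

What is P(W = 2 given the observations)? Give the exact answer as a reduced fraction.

P(W = 2 | obs) = 51/100

Enumerate traces; 64 have nonzero weight after conditioning:
  (U=0, Y=0, Z=0, W=2, X=0) weight 1/100
  (U=0, Y=0, Z=0, W=2, X=1) weight 1/400
  (U=0, Y=0, Z=1, W=2, X=0) weight 1/100
  (U=0, Y=0, Z=1, W=2, X=1) weight 1/400
  (U=0, Y=0, Z=2, W=2, X=0) weight 1/50
  (U=0, Y=0, Z=2, W=2, X=1) weight 1/200
  (U=0, Y=0, Z=3, W=2, X=0) weight 1/50
  (U=0, Y=0, Z=3, W=2, X=1) weight 1/200
  (U=0, Y=1, Z=0, W=1, X=0) weight 1/100
  … 55 more
Group by W:
  weight(W=1) = 49/200
  weight(W=2) = 51/200
Total weight = 49/200 + 51/200 = 1/2
P(W=1 | obs) = 49/200 / 1/2 = 49/100
P(W=2 | obs) = 51/200 / 1/2 = 51/100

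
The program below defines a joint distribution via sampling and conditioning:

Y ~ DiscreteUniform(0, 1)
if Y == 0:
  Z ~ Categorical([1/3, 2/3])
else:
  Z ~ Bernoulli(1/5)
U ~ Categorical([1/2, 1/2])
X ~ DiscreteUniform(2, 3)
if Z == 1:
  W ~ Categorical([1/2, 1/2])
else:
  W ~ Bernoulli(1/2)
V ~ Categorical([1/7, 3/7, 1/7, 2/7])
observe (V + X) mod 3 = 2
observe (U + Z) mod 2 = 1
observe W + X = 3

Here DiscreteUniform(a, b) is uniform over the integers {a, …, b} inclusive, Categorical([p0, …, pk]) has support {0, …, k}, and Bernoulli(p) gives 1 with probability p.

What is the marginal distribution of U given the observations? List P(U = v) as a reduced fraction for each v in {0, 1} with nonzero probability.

Enumerate traces; 12 have nonzero weight after conditioning:
  (Y=0, Z=0, U=1, X=2, W=1, V=0) weight 1/336
  (Y=0, Z=0, U=1, X=2, W=1, V=3) weight 1/168
  (Y=0, Z=0, U=1, X=3, W=0, V=2) weight 1/336
  (Y=0, Z=1, U=0, X=2, W=1, V=0) weight 1/168
  (Y=0, Z=1, U=0, X=2, W=1, V=3) weight 1/84
  (Y=0, Z=1, U=0, X=3, W=0, V=2) weight 1/168
  (Y=1, Z=0, U=1, X=2, W=1, V=0) weight 1/140
  (Y=1, Z=0, U=1, X=2, W=1, V=3) weight 1/70
  … 4 more
Group by U:
  weight(U=0) = 13/420
  weight(U=1) = 17/420
Total weight = 13/420 + 17/420 = 1/14
P(U=0 | obs) = 13/420 / 1/14 = 13/30
P(U=1 | obs) = 17/420 / 1/14 = 17/30

P(U=0) = 13/30, P(U=1) = 17/30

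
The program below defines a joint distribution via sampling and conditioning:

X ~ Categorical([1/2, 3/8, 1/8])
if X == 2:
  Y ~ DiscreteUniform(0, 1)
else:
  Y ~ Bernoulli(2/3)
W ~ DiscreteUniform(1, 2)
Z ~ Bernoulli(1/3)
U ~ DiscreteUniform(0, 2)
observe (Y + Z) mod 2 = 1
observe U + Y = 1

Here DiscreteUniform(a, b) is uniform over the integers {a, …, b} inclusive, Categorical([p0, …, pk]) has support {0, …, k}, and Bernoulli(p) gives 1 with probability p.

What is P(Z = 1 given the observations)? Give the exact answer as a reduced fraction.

P(Z = 1 | obs) = 17/79

Enumerate traces; 12 have nonzero weight after conditioning:
  (X=0, Y=0, W=1, Z=1, U=1) weight 1/108
  (X=0, Y=0, W=2, Z=1, U=1) weight 1/108
  (X=0, Y=1, W=1, Z=0, U=0) weight 1/27
  (X=0, Y=1, W=2, Z=0, U=0) weight 1/27
  (X=1, Y=0, W=1, Z=1, U=1) weight 1/144
  (X=1, Y=0, W=2, Z=1, U=1) weight 1/144
  (X=1, Y=1, W=1, Z=0, U=0) weight 1/36
  (X=1, Y=1, W=2, Z=0, U=0) weight 1/36
  … 4 more
Group by Z:
  weight(Z=0) = 31/216
  weight(Z=1) = 17/432
Total weight = 31/216 + 17/432 = 79/432
P(Z=0 | obs) = 31/216 / 79/432 = 62/79
P(Z=1 | obs) = 17/432 / 79/432 = 17/79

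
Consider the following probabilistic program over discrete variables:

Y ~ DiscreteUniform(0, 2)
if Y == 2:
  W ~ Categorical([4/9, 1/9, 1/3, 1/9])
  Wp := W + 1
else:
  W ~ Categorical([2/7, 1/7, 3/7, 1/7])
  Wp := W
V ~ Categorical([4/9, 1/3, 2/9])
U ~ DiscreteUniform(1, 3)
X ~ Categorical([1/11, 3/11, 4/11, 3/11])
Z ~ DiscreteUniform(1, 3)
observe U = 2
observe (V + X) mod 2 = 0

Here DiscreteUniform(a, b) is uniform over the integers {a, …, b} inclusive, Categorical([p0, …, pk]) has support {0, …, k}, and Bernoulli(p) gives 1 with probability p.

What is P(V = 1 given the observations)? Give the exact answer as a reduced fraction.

P(V = 1 | obs) = 3/8

Enumerate traces; 216 have nonzero weight after conditioning:
  (Y=0, W=0, V=0, U=2, X=0, Z=1) weight 8/18711
  (Y=0, W=0, V=0, U=2, X=0, Z=2) weight 8/18711
  (Y=0, W=0, V=0, U=2, X=0, Z=3) weight 8/18711
  (Y=0, W=0, V=0, U=2, X=2, Z=1) weight 32/18711
  (Y=0, W=0, V=0, U=2, X=2, Z=2) weight 32/18711
  (Y=0, W=0, V=0, U=2, X=2, Z=3) weight 32/18711
  (Y=0, W=0, V=1, U=2, X=1, Z=1) weight 2/2079
  (Y=0, W=0, V=1, U=2, X=1, Z=2) weight 2/2079
  (Y=0, W=0, V=2, U=2, X=0, Z=1) weight 4/18711
  … 207 more
Group by V:
  weight(V=0) = 20/297
  weight(V=1) = 2/33
  weight(V=2) = 10/297
Total weight = 20/297 + 2/33 + 10/297 = 16/99
P(V=0 | obs) = 20/297 / 16/99 = 5/12
P(V=1 | obs) = 2/33 / 16/99 = 3/8
P(V=2 | obs) = 10/297 / 16/99 = 5/24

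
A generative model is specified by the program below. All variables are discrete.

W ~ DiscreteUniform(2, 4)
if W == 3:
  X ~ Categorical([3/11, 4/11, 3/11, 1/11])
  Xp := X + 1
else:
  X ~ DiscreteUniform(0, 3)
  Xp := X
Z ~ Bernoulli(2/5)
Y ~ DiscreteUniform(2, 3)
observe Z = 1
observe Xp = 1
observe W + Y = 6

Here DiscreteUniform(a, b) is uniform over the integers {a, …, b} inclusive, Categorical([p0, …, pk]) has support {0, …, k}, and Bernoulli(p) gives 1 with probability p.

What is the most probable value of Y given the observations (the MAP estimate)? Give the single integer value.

Enumerate traces; 2 have nonzero weight after conditioning:
  (W=3, X=0, Z=1, Y=3) weight 1/55
  (W=4, X=1, Z=1, Y=2) weight 1/60
Group by Y:
  weight(Y=2) = 1/60
  weight(Y=3) = 1/55
Total weight = 1/60 + 1/55 = 23/660
P(Y=2 | obs) = 1/60 / 23/660 = 11/23
P(Y=3 | obs) = 1/55 / 23/660 = 12/23
argmax = 3

argmax_v P(Y = v | obs) = 3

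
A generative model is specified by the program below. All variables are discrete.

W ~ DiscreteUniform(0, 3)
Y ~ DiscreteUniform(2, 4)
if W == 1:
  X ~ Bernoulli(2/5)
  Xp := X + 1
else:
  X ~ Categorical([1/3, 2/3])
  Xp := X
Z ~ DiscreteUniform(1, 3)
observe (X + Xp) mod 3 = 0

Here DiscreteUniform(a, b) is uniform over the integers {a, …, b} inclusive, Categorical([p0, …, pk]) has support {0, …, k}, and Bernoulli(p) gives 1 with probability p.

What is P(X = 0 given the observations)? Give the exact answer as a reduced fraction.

Enumerate traces; 36 have nonzero weight after conditioning:
  (W=0, Y=2, X=0, Z=1) weight 1/108
  (W=0, Y=2, X=0, Z=2) weight 1/108
  (W=0, Y=2, X=0, Z=3) weight 1/108
  (W=0, Y=3, X=0, Z=1) weight 1/108
  (W=0, Y=3, X=0, Z=2) weight 1/108
  (W=0, Y=3, X=0, Z=3) weight 1/108
  (W=0, Y=4, X=0, Z=1) weight 1/108
  (W=0, Y=4, X=0, Z=2) weight 1/108
  (W=1, Y=2, X=1, Z=1) weight 1/90
  … 27 more
Group by X:
  weight(X=0) = 1/4
  weight(X=1) = 1/10
Total weight = 1/4 + 1/10 = 7/20
P(X=0 | obs) = 1/4 / 7/20 = 5/7
P(X=1 | obs) = 1/10 / 7/20 = 2/7

P(X = 0 | obs) = 5/7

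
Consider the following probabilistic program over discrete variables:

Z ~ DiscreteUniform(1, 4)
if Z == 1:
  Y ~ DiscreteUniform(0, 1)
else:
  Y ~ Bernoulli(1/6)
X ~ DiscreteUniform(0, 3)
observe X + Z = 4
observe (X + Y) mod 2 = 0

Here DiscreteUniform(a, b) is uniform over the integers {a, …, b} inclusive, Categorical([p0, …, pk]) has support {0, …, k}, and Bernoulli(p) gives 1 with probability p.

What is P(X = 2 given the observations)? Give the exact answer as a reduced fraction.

Enumerate traces; 4 have nonzero weight after conditioning:
  (Z=1, Y=1, X=3) weight 1/32
  (Z=2, Y=0, X=2) weight 5/96
  (Z=3, Y=1, X=1) weight 1/96
  (Z=4, Y=0, X=0) weight 5/96
Group by X:
  weight(X=0) = 5/96
  weight(X=1) = 1/96
  weight(X=2) = 5/96
  weight(X=3) = 1/32
Total weight = 5/96 + 1/96 + 5/96 + 1/32 = 7/48
P(X=0 | obs) = 5/96 / 7/48 = 5/14
P(X=1 | obs) = 1/96 / 7/48 = 1/14
P(X=2 | obs) = 5/96 / 7/48 = 5/14
P(X=3 | obs) = 1/32 / 7/48 = 3/14

P(X = 2 | obs) = 5/14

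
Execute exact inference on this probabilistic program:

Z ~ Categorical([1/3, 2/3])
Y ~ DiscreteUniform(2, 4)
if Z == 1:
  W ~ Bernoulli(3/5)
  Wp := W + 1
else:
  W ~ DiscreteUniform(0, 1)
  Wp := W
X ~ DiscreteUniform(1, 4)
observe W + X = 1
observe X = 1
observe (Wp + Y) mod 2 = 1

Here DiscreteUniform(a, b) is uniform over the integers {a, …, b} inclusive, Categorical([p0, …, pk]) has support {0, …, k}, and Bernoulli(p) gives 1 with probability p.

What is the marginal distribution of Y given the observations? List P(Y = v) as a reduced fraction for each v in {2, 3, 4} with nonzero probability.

P(Y=2) = 8/21, P(Y=3) = 5/21, P(Y=4) = 8/21

Enumerate traces; 3 have nonzero weight after conditioning:
  (Z=0, Y=3, W=0, X=1) weight 1/72
  (Z=1, Y=2, W=0, X=1) weight 1/45
  (Z=1, Y=4, W=0, X=1) weight 1/45
Group by Y:
  weight(Y=2) = 1/45
  weight(Y=3) = 1/72
  weight(Y=4) = 1/45
Total weight = 1/45 + 1/72 + 1/45 = 7/120
P(Y=2 | obs) = 1/45 / 7/120 = 8/21
P(Y=3 | obs) = 1/72 / 7/120 = 5/21
P(Y=4 | obs) = 1/45 / 7/120 = 8/21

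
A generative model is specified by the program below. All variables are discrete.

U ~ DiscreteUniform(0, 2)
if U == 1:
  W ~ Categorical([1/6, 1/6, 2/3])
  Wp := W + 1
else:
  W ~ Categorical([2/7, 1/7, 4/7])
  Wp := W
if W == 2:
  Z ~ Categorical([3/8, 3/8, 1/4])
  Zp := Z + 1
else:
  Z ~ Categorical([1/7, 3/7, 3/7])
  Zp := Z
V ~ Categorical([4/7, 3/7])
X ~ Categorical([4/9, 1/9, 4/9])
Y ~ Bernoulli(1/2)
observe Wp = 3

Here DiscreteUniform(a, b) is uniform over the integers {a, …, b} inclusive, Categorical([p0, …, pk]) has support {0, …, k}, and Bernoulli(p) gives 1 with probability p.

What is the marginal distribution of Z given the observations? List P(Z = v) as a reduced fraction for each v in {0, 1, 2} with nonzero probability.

Enumerate traces; 36 have nonzero weight after conditioning:
  (U=1, W=2, Z=0, V=0, X=0, Y=0) weight 2/189
  (U=1, W=2, Z=0, V=0, X=0, Y=1) weight 2/189
  (U=1, W=2, Z=0, V=0, X=1, Y=0) weight 1/378
  (U=1, W=2, Z=0, V=0, X=1, Y=1) weight 1/378
  (U=1, W=2, Z=0, V=0, X=2, Y=0) weight 2/189
  (U=1, W=2, Z=0, V=0, X=2, Y=1) weight 2/189
  (U=1, W=2, Z=0, V=1, X=0, Y=0) weight 1/126
  (U=1, W=2, Z=0, V=1, X=0, Y=1) weight 1/126
  (U=1, W=2, Z=1, V=0, X=0, Y=0) weight 2/189
  (U=1, W=2, Z=2, V=0, X=0, Y=0) weight 4/567
  … 26 more
Group by Z:
  weight(Z=0) = 1/12
  weight(Z=1) = 1/12
  weight(Z=2) = 1/18
Total weight = 1/12 + 1/12 + 1/18 = 2/9
P(Z=0 | obs) = 1/12 / 2/9 = 3/8
P(Z=1 | obs) = 1/12 / 2/9 = 3/8
P(Z=2 | obs) = 1/18 / 2/9 = 1/4

P(Z=0) = 3/8, P(Z=1) = 3/8, P(Z=2) = 1/4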